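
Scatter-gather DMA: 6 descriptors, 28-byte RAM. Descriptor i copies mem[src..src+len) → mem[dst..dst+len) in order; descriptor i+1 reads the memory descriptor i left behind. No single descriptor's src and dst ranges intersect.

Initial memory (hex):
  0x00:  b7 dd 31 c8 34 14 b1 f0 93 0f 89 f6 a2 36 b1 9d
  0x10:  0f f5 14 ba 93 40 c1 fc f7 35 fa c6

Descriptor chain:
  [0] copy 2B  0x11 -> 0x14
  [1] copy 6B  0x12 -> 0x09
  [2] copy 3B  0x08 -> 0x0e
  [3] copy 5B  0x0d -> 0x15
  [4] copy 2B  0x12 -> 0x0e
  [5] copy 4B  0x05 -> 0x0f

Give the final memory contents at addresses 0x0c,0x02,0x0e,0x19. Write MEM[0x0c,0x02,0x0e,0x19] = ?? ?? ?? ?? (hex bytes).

D0: mem[0x14..0x15] <- [f5 14]
D1: mem[0x09..0x0e] <- [14 ba f5 14 c1 fc]
D2: mem[0x0e..0x10] <- [93 14 ba]
D3: mem[0x15..0x19] <- [c1 93 14 ba f5]
D4: mem[0x0e..0x0f] <- [14 ba]
D5: mem[0x0f..0x12] <- [14 b1 f0 93]
query mem[0x0c]=0x14, mem[0x02]=0x31, mem[0x0e]=0x14, mem[0x19]=0xf5

MEM[0x0c,0x02,0x0e,0x19] = 14 31 14 f5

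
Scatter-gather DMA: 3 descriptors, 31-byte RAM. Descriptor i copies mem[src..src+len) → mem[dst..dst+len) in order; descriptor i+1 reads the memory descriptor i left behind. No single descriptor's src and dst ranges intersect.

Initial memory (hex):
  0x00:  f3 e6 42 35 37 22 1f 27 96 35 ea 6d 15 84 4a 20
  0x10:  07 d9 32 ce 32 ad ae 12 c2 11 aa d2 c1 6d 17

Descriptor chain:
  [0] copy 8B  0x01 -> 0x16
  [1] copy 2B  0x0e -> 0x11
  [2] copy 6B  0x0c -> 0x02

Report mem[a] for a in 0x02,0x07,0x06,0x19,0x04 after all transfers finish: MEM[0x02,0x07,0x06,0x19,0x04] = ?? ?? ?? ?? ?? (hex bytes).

#0 dst[0x16+8] := {0xe6,0x42,0x35,0x37,0x22,0x1f,0x27,0x96}
#1 dst[0x11+2] := {0x4a,0x20}
#2 dst[0x02+6] := {0x15,0x84,0x4a,0x20,0x07,0x4a}
query mem[0x02]=0x15, mem[0x07]=0x4a, mem[0x06]=0x07, mem[0x19]=0x37, mem[0x04]=0x4a

MEM[0x02,0x07,0x06,0x19,0x04] = 15 4a 07 37 4a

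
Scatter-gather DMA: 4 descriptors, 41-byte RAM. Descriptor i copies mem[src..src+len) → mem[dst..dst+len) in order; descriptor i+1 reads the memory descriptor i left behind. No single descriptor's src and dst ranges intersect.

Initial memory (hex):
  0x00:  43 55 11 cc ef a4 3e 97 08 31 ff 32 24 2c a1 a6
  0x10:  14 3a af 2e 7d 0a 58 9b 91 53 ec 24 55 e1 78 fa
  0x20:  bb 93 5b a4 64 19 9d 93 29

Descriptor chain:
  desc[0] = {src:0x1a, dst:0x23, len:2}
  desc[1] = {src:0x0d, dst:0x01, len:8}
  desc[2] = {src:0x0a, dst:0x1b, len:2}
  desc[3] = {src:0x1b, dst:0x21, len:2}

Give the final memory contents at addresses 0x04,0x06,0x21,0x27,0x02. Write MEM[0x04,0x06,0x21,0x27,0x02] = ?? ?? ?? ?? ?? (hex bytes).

[0] 0x1a->0x23 len=2 : ec 24
[1] 0x0d->0x01 len=8 : 2c a1 a6 14 3a af 2e 7d
[2] 0x0a->0x1b len=2 : ff 32
[3] 0x1b->0x21 len=2 : ff 32
query mem[0x04]=0x14, mem[0x06]=0xaf, mem[0x21]=0xff, mem[0x27]=0x93, mem[0x02]=0xa1

MEM[0x04,0x06,0x21,0x27,0x02] = 14 af ff 93 a1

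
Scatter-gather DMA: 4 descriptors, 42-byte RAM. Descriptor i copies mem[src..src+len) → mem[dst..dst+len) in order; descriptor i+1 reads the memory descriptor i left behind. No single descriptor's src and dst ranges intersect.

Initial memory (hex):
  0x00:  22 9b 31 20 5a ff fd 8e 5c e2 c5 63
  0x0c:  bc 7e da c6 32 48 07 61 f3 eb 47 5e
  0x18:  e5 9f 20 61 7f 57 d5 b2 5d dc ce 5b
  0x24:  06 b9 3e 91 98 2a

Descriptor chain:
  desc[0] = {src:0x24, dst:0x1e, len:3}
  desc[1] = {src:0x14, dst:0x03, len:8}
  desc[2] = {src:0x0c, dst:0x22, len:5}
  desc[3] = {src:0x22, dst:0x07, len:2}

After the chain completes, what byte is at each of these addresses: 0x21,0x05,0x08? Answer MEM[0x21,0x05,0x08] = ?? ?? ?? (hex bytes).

#0 dst[0x1e+3] := {0x06,0xb9,0x3e}
#1 dst[0x03+8] := {0xf3,0xeb,0x47,0x5e,0xe5,0x9f,0x20,0x61}
#2 dst[0x22+5] := {0xbc,0x7e,0xda,0xc6,0x32}
#3 dst[0x07+2] := {0xbc,0x7e}
query mem[0x21]=0xdc, mem[0x05]=0x47, mem[0x08]=0x7e

MEM[0x21,0x05,0x08] = dc 47 7e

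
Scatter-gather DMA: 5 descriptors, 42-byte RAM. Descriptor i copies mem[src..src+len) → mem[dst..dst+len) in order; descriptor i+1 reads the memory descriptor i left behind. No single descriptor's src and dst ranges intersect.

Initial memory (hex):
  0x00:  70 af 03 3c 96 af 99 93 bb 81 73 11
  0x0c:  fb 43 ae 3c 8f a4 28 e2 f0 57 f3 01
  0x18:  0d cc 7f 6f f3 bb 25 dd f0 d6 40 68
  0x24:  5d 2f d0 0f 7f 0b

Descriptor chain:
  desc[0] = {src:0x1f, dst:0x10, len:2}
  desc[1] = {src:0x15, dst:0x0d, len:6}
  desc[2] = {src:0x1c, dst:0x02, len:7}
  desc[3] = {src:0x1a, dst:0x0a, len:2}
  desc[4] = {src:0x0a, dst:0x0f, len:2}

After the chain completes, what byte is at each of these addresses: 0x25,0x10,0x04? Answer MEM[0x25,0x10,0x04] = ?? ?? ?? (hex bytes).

[0] 0x1f->0x10 len=2 : dd f0
[1] 0x15->0x0d len=6 : 57 f3 01 0d cc 7f
[2] 0x1c->0x02 len=7 : f3 bb 25 dd f0 d6 40
[3] 0x1a->0x0a len=2 : 7f 6f
[4] 0x0a->0x0f len=2 : 7f 6f
query mem[0x25]=0x2f, mem[0x10]=0x6f, mem[0x04]=0x25

MEM[0x25,0x10,0x04] = 2f 6f 25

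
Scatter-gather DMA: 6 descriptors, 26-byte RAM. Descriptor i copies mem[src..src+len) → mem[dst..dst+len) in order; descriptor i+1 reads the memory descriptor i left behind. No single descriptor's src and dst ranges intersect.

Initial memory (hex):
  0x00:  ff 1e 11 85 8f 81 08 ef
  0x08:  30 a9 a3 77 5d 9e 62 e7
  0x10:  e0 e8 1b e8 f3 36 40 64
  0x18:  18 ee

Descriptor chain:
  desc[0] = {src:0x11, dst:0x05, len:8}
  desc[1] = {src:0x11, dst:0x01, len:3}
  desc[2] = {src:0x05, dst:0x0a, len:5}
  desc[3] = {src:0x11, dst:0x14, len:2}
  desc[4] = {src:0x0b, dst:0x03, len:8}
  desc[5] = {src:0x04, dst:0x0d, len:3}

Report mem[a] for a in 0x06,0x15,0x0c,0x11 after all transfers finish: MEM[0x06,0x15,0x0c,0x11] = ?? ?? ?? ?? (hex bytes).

MEM[0x06,0x15,0x0c,0x11] = 36 1b e8 e8

[0] 0x11->0x05 len=8 : e8 1b e8 f3 36 40 64 18
[1] 0x11->0x01 len=3 : e8 1b e8
[2] 0x05->0x0a len=5 : e8 1b e8 f3 36
[3] 0x11->0x14 len=2 : e8 1b
[4] 0x0b->0x03 len=8 : 1b e8 f3 36 e7 e0 e8 1b
[5] 0x04->0x0d len=3 : e8 f3 36
query mem[0x06]=0x36, mem[0x15]=0x1b, mem[0x0c]=0xe8, mem[0x11]=0xe8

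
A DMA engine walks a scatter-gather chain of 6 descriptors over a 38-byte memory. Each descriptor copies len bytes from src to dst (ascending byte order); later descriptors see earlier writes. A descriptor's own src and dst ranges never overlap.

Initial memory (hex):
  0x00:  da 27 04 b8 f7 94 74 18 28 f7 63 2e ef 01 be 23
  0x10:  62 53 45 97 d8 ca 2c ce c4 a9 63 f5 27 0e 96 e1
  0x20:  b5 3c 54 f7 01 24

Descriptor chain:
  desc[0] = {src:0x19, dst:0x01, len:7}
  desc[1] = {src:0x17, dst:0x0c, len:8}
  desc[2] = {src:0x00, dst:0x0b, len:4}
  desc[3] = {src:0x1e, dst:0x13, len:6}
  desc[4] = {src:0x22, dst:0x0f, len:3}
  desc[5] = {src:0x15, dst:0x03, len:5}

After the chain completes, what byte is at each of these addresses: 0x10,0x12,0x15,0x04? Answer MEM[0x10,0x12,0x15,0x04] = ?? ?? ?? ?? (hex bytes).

#0 dst[0x01+7] := {0xa9,0x63,0xf5,0x27,0x0e,0x96,0xe1}
#1 dst[0x0c+8] := {0xce,0xc4,0xa9,0x63,0xf5,0x27,0x0e,0x96}
#2 dst[0x0b+4] := {0xda,0xa9,0x63,0xf5}
#3 dst[0x13+6] := {0x96,0xe1,0xb5,0x3c,0x54,0xf7}
#4 dst[0x0f+3] := {0x54,0xf7,0x01}
#5 dst[0x03+5] := {0xb5,0x3c,0x54,0xf7,0xa9}
query mem[0x10]=0xf7, mem[0x12]=0x0e, mem[0x15]=0xb5, mem[0x04]=0x3c

MEM[0x10,0x12,0x15,0x04] = f7 0e b5 3c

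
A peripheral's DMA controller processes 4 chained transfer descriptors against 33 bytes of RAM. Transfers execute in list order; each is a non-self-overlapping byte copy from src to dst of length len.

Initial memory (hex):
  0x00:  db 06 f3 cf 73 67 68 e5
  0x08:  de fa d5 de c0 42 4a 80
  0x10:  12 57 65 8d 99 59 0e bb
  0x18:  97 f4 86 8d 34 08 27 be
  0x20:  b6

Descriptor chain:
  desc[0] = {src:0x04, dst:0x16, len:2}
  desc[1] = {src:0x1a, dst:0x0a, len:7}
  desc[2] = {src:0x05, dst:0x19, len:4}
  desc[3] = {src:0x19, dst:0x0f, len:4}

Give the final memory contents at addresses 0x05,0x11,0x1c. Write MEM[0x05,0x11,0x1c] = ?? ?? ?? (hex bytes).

[0] 0x04->0x16 len=2 : 73 67
[1] 0x1a->0x0a len=7 : 86 8d 34 08 27 be b6
[2] 0x05->0x19 len=4 : 67 68 e5 de
[3] 0x19->0x0f len=4 : 67 68 e5 de
query mem[0x05]=0x67, mem[0x11]=0xe5, mem[0x1c]=0xde

MEM[0x05,0x11,0x1c] = 67 e5 de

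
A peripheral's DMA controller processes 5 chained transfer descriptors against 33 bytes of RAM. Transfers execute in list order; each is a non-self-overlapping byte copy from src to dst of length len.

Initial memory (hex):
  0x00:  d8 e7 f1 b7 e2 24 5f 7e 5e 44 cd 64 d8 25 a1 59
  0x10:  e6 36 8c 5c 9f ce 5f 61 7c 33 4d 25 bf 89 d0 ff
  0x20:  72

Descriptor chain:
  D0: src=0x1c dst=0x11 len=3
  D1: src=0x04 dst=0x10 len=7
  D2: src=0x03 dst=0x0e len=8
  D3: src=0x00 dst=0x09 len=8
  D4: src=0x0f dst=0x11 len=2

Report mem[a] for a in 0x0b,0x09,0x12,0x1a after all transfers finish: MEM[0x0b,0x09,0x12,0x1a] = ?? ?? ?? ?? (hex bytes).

D0: mem[0x11..0x13] <- [bf 89 d0]
D1: mem[0x10..0x16] <- [e2 24 5f 7e 5e 44 cd]
D2: mem[0x0e..0x15] <- [b7 e2 24 5f 7e 5e 44 cd]
D3: mem[0x09..0x10] <- [d8 e7 f1 b7 e2 24 5f 7e]
D4: mem[0x11..0x12] <- [5f 7e]
query mem[0x0b]=0xf1, mem[0x09]=0xd8, mem[0x12]=0x7e, mem[0x1a]=0x4d

MEM[0x0b,0x09,0x12,0x1a] = f1 d8 7e 4d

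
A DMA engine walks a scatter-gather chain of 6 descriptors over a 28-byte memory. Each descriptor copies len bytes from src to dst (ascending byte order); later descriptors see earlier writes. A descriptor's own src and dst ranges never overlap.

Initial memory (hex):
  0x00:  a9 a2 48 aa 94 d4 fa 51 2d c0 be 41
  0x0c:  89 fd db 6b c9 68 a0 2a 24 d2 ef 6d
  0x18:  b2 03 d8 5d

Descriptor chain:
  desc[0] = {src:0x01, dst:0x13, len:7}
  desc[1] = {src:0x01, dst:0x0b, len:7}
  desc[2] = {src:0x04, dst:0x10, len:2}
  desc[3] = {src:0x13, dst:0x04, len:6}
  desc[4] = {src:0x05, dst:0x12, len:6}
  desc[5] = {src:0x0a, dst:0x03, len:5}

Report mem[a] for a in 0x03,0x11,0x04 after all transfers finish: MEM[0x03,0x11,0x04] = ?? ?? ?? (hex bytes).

  after D0: wrote 7B at 0x13 = a248aa94d4fa51
  after D1: wrote 7B at 0x0b = a248aa94d4fa51
  after D2: wrote 2B at 0x10 = 94d4
  after D3: wrote 6B at 0x04 = a248aa94d4fa
  after D4: wrote 6B at 0x12 = 48aa94d4fabe
  after D5: wrote 5B at 0x03 = bea248aa94
query mem[0x03]=0xbe, mem[0x11]=0xd4, mem[0x04]=0xa2

MEM[0x03,0x11,0x04] = be d4 a2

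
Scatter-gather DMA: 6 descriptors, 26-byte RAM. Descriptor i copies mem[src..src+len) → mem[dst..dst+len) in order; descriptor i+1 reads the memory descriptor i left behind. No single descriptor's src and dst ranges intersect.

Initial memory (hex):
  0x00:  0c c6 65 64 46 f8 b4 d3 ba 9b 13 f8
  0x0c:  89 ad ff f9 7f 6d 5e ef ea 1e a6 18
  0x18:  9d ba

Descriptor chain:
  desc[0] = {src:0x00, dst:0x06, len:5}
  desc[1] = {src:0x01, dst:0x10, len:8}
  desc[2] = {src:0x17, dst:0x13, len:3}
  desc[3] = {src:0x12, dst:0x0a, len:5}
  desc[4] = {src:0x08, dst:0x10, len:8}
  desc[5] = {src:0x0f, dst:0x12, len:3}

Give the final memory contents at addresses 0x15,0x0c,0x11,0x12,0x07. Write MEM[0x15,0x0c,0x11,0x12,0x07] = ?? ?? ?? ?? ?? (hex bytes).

MEM[0x15,0x0c,0x11,0x12,0x07] = ba 9d 64 f9 c6

D0: mem[0x06..0x0a] <- [0c c6 65 64 46]
D1: mem[0x10..0x17] <- [c6 65 64 46 f8 0c c6 65]
D2: mem[0x13..0x15] <- [65 9d ba]
D3: mem[0x0a..0x0e] <- [64 65 9d ba c6]
D4: mem[0x10..0x17] <- [65 64 64 65 9d ba c6 f9]
D5: mem[0x12..0x14] <- [f9 65 64]
query mem[0x15]=0xba, mem[0x0c]=0x9d, mem[0x11]=0x64, mem[0x12]=0xf9, mem[0x07]=0xc6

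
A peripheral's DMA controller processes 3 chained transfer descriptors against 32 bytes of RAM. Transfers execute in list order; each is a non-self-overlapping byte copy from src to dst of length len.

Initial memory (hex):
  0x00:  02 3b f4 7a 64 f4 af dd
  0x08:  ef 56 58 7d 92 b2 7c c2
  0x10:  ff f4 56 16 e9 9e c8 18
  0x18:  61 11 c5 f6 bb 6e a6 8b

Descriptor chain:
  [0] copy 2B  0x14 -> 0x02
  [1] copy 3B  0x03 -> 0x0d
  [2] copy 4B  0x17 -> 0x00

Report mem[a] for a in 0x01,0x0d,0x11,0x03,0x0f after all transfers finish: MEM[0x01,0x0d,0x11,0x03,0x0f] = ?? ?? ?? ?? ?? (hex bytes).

MEM[0x01,0x0d,0x11,0x03,0x0f] = 61 9e f4 c5 f4

#0 dst[0x02+2] := {0xe9,0x9e}
#1 dst[0x0d+3] := {0x9e,0x64,0xf4}
#2 dst[0x00+4] := {0x18,0x61,0x11,0xc5}
query mem[0x01]=0x61, mem[0x0d]=0x9e, mem[0x11]=0xf4, mem[0x03]=0xc5, mem[0x0f]=0xf4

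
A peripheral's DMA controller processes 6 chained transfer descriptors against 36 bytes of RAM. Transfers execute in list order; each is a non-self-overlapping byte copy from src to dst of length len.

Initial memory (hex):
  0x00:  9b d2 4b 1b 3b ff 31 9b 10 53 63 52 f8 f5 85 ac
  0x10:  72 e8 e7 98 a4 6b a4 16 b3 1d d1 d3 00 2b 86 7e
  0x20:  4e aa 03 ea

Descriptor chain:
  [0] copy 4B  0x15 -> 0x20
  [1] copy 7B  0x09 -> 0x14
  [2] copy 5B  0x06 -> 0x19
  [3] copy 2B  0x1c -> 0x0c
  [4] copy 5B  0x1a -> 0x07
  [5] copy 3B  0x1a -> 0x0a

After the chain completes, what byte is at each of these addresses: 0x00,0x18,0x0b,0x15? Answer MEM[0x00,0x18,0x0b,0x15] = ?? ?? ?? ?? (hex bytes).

D0: mem[0x20..0x23] <- [6b a4 16 b3]
D1: mem[0x14..0x1a] <- [53 63 52 f8 f5 85 ac]
D2: mem[0x19..0x1d] <- [31 9b 10 53 63]
D3: mem[0x0c..0x0d] <- [53 63]
D4: mem[0x07..0x0b] <- [9b 10 53 63 86]
D5: mem[0x0a..0x0c] <- [9b 10 53]
query mem[0x00]=0x9b, mem[0x18]=0xf5, mem[0x0b]=0x10, mem[0x15]=0x63

MEM[0x00,0x18,0x0b,0x15] = 9b f5 10 63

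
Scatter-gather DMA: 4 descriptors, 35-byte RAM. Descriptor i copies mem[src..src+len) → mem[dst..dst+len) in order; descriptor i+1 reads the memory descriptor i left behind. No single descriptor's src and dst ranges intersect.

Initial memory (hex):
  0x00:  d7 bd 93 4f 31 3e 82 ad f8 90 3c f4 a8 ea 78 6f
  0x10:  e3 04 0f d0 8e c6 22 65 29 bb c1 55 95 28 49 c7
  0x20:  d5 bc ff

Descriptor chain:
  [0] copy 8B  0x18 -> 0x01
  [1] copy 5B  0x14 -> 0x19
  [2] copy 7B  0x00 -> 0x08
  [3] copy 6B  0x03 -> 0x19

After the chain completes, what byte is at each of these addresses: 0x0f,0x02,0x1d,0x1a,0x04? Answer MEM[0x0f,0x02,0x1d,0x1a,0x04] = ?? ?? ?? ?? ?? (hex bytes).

[0] 0x18->0x01 len=8 : 29 bb c1 55 95 28 49 c7
[1] 0x14->0x19 len=5 : 8e c6 22 65 29
[2] 0x00->0x08 len=7 : d7 29 bb c1 55 95 28
[3] 0x03->0x19 len=6 : c1 55 95 28 49 d7
query mem[0x0f]=0x6f, mem[0x02]=0xbb, mem[0x1d]=0x49, mem[0x1a]=0x55, mem[0x04]=0x55

MEM[0x0f,0x02,0x1d,0x1a,0x04] = 6f bb 49 55 55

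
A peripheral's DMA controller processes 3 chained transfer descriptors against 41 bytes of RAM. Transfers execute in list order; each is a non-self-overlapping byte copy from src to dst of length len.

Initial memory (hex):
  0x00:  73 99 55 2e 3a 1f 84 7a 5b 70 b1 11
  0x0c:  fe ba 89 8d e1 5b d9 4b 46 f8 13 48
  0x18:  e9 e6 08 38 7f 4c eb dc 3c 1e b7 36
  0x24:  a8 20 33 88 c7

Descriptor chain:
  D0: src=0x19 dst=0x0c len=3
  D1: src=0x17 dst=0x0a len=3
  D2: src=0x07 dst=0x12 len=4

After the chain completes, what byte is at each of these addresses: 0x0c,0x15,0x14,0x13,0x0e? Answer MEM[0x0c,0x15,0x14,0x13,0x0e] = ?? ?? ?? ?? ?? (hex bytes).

MEM[0x0c,0x15,0x14,0x13,0x0e] = e6 48 70 5b 38

#0 dst[0x0c+3] := {0xe6,0x08,0x38}
#1 dst[0x0a+3] := {0x48,0xe9,0xe6}
#2 dst[0x12+4] := {0x7a,0x5b,0x70,0x48}
query mem[0x0c]=0xe6, mem[0x15]=0x48, mem[0x14]=0x70, mem[0x13]=0x5b, mem[0x0e]=0x38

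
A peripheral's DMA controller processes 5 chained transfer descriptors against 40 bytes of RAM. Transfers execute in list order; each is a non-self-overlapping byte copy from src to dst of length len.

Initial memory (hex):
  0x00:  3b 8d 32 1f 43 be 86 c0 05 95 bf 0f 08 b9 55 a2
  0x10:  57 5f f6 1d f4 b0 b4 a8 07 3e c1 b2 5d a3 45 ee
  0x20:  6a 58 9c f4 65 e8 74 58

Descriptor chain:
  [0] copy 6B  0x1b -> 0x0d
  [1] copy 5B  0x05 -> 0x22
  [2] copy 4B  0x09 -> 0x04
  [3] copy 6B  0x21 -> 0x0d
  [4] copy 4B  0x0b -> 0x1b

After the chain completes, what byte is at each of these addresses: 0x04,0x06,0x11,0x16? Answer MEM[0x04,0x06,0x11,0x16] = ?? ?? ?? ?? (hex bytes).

D0: mem[0x0d..0x12] <- [b2 5d a3 45 ee 6a]
D1: mem[0x22..0x26] <- [be 86 c0 05 95]
D2: mem[0x04..0x07] <- [95 bf 0f 08]
D3: mem[0x0d..0x12] <- [58 be 86 c0 05 95]
D4: mem[0x1b..0x1e] <- [0f 08 58 be]
query mem[0x04]=0x95, mem[0x06]=0x0f, mem[0x11]=0x05, mem[0x16]=0xb4

MEM[0x04,0x06,0x11,0x16] = 95 0f 05 b4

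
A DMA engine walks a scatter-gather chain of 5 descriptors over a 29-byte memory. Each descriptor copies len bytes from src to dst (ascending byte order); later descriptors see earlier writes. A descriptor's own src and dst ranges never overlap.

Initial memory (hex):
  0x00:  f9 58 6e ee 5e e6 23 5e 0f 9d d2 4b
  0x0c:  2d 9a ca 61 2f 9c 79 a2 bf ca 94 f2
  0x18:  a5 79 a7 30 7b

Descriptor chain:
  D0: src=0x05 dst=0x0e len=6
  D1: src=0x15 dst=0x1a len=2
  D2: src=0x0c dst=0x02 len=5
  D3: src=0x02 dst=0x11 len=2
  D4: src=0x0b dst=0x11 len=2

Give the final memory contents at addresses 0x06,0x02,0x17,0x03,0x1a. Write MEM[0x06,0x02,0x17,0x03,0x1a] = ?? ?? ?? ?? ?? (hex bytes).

MEM[0x06,0x02,0x17,0x03,0x1a] = 5e 2d f2 9a ca

D0: mem[0x0e..0x13] <- [e6 23 5e 0f 9d d2]
D1: mem[0x1a..0x1b] <- [ca 94]
D2: mem[0x02..0x06] <- [2d 9a e6 23 5e]
D3: mem[0x11..0x12] <- [2d 9a]
D4: mem[0x11..0x12] <- [4b 2d]
query mem[0x06]=0x5e, mem[0x02]=0x2d, mem[0x17]=0xf2, mem[0x03]=0x9a, mem[0x1a]=0xca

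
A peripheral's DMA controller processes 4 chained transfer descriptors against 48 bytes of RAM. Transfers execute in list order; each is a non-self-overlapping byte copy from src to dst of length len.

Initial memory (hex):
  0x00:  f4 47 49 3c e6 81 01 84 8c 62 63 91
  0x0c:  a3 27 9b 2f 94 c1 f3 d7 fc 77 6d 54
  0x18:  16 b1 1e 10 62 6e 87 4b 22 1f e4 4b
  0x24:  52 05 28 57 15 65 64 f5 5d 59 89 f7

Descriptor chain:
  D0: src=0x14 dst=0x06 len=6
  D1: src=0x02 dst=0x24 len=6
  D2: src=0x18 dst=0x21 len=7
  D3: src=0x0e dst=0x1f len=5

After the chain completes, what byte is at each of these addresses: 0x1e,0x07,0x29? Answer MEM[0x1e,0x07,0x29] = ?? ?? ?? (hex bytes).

[0] 0x14->0x06 len=6 : fc 77 6d 54 16 b1
[1] 0x02->0x24 len=6 : 49 3c e6 81 fc 77
[2] 0x18->0x21 len=7 : 16 b1 1e 10 62 6e 87
[3] 0x0e->0x1f len=5 : 9b 2f 94 c1 f3
query mem[0x1e]=0x87, mem[0x07]=0x77, mem[0x29]=0x77

MEM[0x1e,0x07,0x29] = 87 77 77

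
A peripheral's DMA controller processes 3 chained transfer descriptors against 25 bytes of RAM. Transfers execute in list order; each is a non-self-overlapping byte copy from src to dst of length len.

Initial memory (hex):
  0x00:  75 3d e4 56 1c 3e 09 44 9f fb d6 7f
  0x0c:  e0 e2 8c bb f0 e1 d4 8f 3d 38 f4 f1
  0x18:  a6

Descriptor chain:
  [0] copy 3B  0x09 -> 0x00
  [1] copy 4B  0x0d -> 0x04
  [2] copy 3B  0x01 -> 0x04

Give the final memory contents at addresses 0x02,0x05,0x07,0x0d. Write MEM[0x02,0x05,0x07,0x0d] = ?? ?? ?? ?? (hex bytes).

#0 dst[0x00+3] := {0xfb,0xd6,0x7f}
#1 dst[0x04+4] := {0xe2,0x8c,0xbb,0xf0}
#2 dst[0x04+3] := {0xd6,0x7f,0x56}
query mem[0x02]=0x7f, mem[0x05]=0x7f, mem[0x07]=0xf0, mem[0x0d]=0xe2

MEM[0x02,0x05,0x07,0x0d] = 7f 7f f0 e2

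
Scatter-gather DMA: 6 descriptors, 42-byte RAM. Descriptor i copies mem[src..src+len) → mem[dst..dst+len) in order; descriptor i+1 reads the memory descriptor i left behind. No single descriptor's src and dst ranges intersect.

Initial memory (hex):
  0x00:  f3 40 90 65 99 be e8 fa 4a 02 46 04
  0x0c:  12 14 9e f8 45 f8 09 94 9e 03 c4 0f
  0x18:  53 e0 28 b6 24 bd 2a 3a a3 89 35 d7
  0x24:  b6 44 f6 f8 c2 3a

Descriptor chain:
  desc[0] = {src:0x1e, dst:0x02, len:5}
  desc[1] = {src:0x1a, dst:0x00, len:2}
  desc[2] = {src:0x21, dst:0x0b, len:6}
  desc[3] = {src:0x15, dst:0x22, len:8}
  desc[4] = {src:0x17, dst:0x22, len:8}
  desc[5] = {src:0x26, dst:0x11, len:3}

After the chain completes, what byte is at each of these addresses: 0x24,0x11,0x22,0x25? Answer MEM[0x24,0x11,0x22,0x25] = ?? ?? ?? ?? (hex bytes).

[0] 0x1e->0x02 len=5 : 2a 3a a3 89 35
[1] 0x1a->0x00 len=2 : 28 b6
[2] 0x21->0x0b len=6 : 89 35 d7 b6 44 f6
[3] 0x15->0x22 len=8 : 03 c4 0f 53 e0 28 b6 24
[4] 0x17->0x22 len=8 : 0f 53 e0 28 b6 24 bd 2a
[5] 0x26->0x11 len=3 : b6 24 bd
query mem[0x24]=0xe0, mem[0x11]=0xb6, mem[0x22]=0x0f, mem[0x25]=0x28

MEM[0x24,0x11,0x22,0x25] = e0 b6 0f 28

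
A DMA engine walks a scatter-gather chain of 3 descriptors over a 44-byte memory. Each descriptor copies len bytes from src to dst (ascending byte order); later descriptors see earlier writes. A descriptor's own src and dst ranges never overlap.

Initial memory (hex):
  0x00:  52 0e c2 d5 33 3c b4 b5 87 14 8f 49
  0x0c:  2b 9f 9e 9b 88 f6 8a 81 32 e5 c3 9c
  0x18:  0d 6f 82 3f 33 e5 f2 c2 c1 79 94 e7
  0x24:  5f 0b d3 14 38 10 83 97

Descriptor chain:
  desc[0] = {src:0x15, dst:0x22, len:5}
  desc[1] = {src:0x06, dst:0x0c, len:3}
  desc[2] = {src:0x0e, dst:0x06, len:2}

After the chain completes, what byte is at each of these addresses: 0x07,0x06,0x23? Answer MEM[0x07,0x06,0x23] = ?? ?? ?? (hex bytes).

#0 dst[0x22+5] := {0xe5,0xc3,0x9c,0x0d,0x6f}
#1 dst[0x0c+3] := {0xb4,0xb5,0x87}
#2 dst[0x06+2] := {0x87,0x9b}
query mem[0x07]=0x9b, mem[0x06]=0x87, mem[0x23]=0xc3

MEM[0x07,0x06,0x23] = 9b 87 c3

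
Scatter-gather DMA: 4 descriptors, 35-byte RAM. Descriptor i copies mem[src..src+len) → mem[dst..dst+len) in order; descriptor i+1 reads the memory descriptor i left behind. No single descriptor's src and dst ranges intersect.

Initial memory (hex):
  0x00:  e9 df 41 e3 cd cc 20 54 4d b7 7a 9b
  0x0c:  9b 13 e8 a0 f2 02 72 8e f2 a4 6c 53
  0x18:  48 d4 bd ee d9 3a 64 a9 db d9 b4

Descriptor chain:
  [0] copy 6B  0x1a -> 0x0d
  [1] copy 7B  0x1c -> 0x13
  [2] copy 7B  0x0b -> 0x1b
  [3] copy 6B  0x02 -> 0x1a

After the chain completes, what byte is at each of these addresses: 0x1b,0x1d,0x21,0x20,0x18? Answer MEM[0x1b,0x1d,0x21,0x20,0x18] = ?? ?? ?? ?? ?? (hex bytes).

MEM[0x1b,0x1d,0x21,0x20,0x18] = e3 cc 64 3a d9

#0 dst[0x0d+6] := {0xbd,0xee,0xd9,0x3a,0x64,0xa9}
#1 dst[0x13+7] := {0xd9,0x3a,0x64,0xa9,0xdb,0xd9,0xb4}
#2 dst[0x1b+7] := {0x9b,0x9b,0xbd,0xee,0xd9,0x3a,0x64}
#3 dst[0x1a+6] := {0x41,0xe3,0xcd,0xcc,0x20,0x54}
query mem[0x1b]=0xe3, mem[0x1d]=0xcc, mem[0x21]=0x64, mem[0x20]=0x3a, mem[0x18]=0xd9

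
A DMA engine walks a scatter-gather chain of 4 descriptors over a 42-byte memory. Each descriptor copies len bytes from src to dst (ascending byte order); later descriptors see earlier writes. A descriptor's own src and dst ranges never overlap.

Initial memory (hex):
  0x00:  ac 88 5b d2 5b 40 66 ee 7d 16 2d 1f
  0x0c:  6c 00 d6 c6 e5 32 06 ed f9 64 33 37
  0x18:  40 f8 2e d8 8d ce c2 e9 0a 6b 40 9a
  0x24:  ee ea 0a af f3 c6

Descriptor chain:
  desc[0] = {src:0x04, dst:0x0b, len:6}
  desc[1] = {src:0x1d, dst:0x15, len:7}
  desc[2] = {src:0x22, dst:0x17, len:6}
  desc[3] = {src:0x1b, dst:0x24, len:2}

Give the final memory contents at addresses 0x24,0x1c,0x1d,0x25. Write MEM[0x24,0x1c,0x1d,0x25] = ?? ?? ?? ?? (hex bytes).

MEM[0x24,0x1c,0x1d,0x25] = 0a af ce af

  after D0: wrote 6B at 0x0b = 5b4066ee7d16
  after D1: wrote 7B at 0x15 = cec2e90a6b409a
  after D2: wrote 6B at 0x17 = 409aeeea0aaf
  after D3: wrote 2B at 0x24 = 0aaf
query mem[0x24]=0x0a, mem[0x1c]=0xaf, mem[0x1d]=0xce, mem[0x25]=0xaf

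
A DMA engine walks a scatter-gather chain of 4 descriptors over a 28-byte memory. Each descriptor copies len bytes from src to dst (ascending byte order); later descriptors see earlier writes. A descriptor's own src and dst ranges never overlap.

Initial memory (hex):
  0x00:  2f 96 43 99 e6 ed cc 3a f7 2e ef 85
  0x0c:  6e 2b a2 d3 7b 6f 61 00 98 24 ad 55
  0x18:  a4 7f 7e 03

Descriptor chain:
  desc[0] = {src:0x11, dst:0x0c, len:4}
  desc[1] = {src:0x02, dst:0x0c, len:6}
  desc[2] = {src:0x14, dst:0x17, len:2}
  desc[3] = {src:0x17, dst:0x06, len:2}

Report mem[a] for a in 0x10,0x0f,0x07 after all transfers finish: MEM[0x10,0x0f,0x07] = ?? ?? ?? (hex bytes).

  after D0: wrote 4B at 0x0c = 6f610098
  after D1: wrote 6B at 0x0c = 4399e6edcc3a
  after D2: wrote 2B at 0x17 = 9824
  after D3: wrote 2B at 0x06 = 9824
query mem[0x10]=0xcc, mem[0x0f]=0xed, mem[0x07]=0x24

MEM[0x10,0x0f,0x07] = cc ed 24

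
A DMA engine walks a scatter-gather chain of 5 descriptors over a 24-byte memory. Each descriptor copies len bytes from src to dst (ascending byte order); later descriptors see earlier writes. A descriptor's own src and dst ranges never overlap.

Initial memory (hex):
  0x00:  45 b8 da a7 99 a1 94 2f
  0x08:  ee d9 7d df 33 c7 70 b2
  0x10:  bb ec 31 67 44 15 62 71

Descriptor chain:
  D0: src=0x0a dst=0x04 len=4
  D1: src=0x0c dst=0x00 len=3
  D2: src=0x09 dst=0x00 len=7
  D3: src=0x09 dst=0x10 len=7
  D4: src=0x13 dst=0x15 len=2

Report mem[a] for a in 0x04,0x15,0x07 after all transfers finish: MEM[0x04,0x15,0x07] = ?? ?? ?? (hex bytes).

  after D0: wrote 4B at 0x04 = 7ddf33c7
  after D1: wrote 3B at 0x00 = 33c770
  after D2: wrote 7B at 0x00 = d97ddf33c770b2
  after D3: wrote 7B at 0x10 = d97ddf33c770b2
  after D4: wrote 2B at 0x15 = 33c7
query mem[0x04]=0xc7, mem[0x15]=0x33, mem[0x07]=0xc7

MEM[0x04,0x15,0x07] = c7 33 c7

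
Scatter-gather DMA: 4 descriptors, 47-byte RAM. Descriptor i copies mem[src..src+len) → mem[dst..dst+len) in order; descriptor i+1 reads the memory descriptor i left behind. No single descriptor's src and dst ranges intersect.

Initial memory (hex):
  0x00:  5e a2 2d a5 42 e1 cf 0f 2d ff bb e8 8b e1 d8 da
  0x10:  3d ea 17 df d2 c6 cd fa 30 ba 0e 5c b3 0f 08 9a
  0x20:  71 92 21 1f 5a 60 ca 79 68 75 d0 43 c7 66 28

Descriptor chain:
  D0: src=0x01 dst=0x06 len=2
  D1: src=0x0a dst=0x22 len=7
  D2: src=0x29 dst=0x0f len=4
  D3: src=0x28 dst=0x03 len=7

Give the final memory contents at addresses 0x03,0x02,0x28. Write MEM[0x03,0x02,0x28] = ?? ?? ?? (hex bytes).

D0: mem[0x06..0x07] <- [a2 2d]
D1: mem[0x22..0x28] <- [bb e8 8b e1 d8 da 3d]
D2: mem[0x0f..0x12] <- [75 d0 43 c7]
D3: mem[0x03..0x09] <- [3d 75 d0 43 c7 66 28]
query mem[0x03]=0x3d, mem[0x02]=0x2d, mem[0x28]=0x3d

MEM[0x03,0x02,0x28] = 3d 2d 3d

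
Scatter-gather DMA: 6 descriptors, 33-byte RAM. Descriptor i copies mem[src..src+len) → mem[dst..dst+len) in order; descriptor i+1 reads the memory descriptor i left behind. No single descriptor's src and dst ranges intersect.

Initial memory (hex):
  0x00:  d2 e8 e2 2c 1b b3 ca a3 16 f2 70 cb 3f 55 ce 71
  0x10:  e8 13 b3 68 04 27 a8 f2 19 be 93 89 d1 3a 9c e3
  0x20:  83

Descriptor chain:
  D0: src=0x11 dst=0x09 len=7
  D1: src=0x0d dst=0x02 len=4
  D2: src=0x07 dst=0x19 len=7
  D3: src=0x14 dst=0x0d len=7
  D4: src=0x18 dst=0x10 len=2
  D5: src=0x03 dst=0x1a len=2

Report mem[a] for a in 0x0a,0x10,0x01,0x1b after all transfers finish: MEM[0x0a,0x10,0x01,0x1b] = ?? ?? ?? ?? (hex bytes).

#0 dst[0x09+7] := {0x13,0xb3,0x68,0x04,0x27,0xa8,0xf2}
#1 dst[0x02+4] := {0x27,0xa8,0xf2,0xe8}
#2 dst[0x19+7] := {0xa3,0x16,0x13,0xb3,0x68,0x04,0x27}
#3 dst[0x0d+7] := {0x04,0x27,0xa8,0xf2,0x19,0xa3,0x16}
#4 dst[0x10+2] := {0x19,0xa3}
#5 dst[0x1a+2] := {0xa8,0xf2}
query mem[0x0a]=0xb3, mem[0x10]=0x19, mem[0x01]=0xe8, mem[0x1b]=0xf2

MEM[0x0a,0x10,0x01,0x1b] = b3 19 e8 f2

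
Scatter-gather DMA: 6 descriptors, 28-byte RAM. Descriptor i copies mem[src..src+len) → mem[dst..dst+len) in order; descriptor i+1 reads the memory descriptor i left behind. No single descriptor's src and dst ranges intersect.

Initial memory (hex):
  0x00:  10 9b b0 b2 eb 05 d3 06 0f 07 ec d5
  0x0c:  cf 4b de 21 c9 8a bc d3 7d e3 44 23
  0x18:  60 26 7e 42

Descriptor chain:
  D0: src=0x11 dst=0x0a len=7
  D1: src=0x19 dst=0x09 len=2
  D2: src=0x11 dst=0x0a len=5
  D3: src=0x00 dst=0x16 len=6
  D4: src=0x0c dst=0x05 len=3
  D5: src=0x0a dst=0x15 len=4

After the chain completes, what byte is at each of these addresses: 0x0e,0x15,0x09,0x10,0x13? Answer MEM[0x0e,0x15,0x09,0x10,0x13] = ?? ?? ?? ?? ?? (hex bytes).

D0: mem[0x0a..0x10] <- [8a bc d3 7d e3 44 23]
D1: mem[0x09..0x0a] <- [26 7e]
D2: mem[0x0a..0x0e] <- [8a bc d3 7d e3]
D3: mem[0x16..0x1b] <- [10 9b b0 b2 eb 05]
D4: mem[0x05..0x07] <- [d3 7d e3]
D5: mem[0x15..0x18] <- [8a bc d3 7d]
query mem[0x0e]=0xe3, mem[0x15]=0x8a, mem[0x09]=0x26, mem[0x10]=0x23, mem[0x13]=0xd3

MEM[0x0e,0x15,0x09,0x10,0x13] = e3 8a 26 23 d3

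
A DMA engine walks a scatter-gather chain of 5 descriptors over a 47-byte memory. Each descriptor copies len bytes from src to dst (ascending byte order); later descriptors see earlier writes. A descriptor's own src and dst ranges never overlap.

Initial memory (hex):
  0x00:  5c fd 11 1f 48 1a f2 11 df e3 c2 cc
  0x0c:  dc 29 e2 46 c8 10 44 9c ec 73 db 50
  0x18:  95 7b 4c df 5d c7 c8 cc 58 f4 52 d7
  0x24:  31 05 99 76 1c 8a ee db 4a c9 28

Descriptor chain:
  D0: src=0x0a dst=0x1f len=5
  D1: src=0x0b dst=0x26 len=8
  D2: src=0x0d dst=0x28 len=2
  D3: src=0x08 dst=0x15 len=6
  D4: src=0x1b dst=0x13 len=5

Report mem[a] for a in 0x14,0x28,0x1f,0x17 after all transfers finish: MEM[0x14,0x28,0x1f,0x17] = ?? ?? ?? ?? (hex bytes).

MEM[0x14,0x28,0x1f,0x17] = 5d 29 c2 c2

#0 dst[0x1f+5] := {0xc2,0xcc,0xdc,0x29,0xe2}
#1 dst[0x26+8] := {0xcc,0xdc,0x29,0xe2,0x46,0xc8,0x10,0x44}
#2 dst[0x28+2] := {0x29,0xe2}
#3 dst[0x15+6] := {0xdf,0xe3,0xc2,0xcc,0xdc,0x29}
#4 dst[0x13+5] := {0xdf,0x5d,0xc7,0xc8,0xc2}
query mem[0x14]=0x5d, mem[0x28]=0x29, mem[0x1f]=0xc2, mem[0x17]=0xc2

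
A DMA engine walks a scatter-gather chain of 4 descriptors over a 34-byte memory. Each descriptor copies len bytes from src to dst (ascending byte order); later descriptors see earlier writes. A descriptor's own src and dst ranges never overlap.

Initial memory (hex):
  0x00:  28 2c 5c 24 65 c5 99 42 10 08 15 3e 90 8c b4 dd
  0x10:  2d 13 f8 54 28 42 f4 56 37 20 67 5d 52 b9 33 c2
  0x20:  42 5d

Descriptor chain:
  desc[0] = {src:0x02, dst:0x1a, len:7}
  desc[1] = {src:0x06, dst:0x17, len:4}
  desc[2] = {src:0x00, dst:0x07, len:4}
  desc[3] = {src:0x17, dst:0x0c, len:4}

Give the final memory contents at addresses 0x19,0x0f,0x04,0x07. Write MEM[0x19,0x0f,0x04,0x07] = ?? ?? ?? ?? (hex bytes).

#0 dst[0x1a+7] := {0x5c,0x24,0x65,0xc5,0x99,0x42,0x10}
#1 dst[0x17+4] := {0x99,0x42,0x10,0x08}
#2 dst[0x07+4] := {0x28,0x2c,0x5c,0x24}
#3 dst[0x0c+4] := {0x99,0x42,0x10,0x08}
query mem[0x19]=0x10, mem[0x0f]=0x08, mem[0x04]=0x65, mem[0x07]=0x28

MEM[0x19,0x0f,0x04,0x07] = 10 08 65 28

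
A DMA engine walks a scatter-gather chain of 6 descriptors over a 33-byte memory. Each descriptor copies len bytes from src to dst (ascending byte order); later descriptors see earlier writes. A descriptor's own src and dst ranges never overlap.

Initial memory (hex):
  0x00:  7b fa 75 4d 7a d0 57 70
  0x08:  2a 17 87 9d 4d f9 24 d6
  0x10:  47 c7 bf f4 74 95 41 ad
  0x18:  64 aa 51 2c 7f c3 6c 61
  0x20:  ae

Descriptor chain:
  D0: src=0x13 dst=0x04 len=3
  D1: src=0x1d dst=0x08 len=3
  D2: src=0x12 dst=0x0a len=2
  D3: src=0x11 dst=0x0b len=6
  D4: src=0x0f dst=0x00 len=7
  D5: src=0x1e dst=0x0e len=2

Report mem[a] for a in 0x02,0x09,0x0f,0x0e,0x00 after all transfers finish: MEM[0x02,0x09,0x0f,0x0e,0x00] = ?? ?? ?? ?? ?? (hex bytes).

MEM[0x02,0x09,0x0f,0x0e,0x00] = c7 6c 61 6c 95

D0: mem[0x04..0x06] <- [f4 74 95]
D1: mem[0x08..0x0a] <- [c3 6c 61]
D2: mem[0x0a..0x0b] <- [bf f4]
D3: mem[0x0b..0x10] <- [c7 bf f4 74 95 41]
D4: mem[0x00..0x06] <- [95 41 c7 bf f4 74 95]
D5: mem[0x0e..0x0f] <- [6c 61]
query mem[0x02]=0xc7, mem[0x09]=0x6c, mem[0x0f]=0x61, mem[0x0e]=0x6c, mem[0x00]=0x95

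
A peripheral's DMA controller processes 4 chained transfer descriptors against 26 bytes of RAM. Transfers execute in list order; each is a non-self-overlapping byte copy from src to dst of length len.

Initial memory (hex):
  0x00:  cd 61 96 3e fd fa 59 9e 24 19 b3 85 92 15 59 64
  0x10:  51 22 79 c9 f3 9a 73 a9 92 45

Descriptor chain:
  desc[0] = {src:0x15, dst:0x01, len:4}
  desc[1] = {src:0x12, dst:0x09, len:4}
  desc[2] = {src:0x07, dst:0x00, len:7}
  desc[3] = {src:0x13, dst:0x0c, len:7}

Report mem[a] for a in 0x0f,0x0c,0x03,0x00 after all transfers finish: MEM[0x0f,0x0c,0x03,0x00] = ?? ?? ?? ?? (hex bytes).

[0] 0x15->0x01 len=4 : 9a 73 a9 92
[1] 0x12->0x09 len=4 : 79 c9 f3 9a
[2] 0x07->0x00 len=7 : 9e 24 79 c9 f3 9a 15
[3] 0x13->0x0c len=7 : c9 f3 9a 73 a9 92 45
query mem[0x0f]=0x73, mem[0x0c]=0xc9, mem[0x03]=0xc9, mem[0x00]=0x9e

MEM[0x0f,0x0c,0x03,0x00] = 73 c9 c9 9e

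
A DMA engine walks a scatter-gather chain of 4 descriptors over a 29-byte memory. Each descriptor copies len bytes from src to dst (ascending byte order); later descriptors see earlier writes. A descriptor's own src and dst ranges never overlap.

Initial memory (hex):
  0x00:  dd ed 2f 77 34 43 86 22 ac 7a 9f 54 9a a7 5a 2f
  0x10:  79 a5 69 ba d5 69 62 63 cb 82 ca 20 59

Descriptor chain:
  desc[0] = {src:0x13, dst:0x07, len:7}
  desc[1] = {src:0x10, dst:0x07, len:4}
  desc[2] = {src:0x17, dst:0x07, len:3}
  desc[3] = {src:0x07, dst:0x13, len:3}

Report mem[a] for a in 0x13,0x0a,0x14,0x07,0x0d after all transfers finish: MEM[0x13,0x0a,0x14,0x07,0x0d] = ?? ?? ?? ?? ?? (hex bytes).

D0: mem[0x07..0x0d] <- [ba d5 69 62 63 cb 82]
D1: mem[0x07..0x0a] <- [79 a5 69 ba]
D2: mem[0x07..0x09] <- [63 cb 82]
D3: mem[0x13..0x15] <- [63 cb 82]
query mem[0x13]=0x63, mem[0x0a]=0xba, mem[0x14]=0xcb, mem[0x07]=0x63, mem[0x0d]=0x82

MEM[0x13,0x0a,0x14,0x07,0x0d] = 63 ba cb 63 82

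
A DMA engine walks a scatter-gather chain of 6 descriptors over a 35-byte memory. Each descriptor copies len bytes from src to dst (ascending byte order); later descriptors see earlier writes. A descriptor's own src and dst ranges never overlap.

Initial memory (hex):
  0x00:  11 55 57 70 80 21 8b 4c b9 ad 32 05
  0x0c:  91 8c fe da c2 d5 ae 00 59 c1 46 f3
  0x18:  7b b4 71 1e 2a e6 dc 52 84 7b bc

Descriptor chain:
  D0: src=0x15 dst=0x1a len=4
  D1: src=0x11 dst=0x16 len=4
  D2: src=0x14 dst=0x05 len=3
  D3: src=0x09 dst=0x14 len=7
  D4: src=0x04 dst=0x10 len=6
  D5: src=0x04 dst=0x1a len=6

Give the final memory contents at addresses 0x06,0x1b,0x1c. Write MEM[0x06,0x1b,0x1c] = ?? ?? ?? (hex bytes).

D0: mem[0x1a..0x1d] <- [c1 46 f3 7b]
D1: mem[0x16..0x19] <- [d5 ae 00 59]
D2: mem[0x05..0x07] <- [59 c1 d5]
D3: mem[0x14..0x1a] <- [ad 32 05 91 8c fe da]
D4: mem[0x10..0x15] <- [80 59 c1 d5 b9 ad]
D5: mem[0x1a..0x1f] <- [80 59 c1 d5 b9 ad]
query mem[0x06]=0xc1, mem[0x1b]=0x59, mem[0x1c]=0xc1

MEM[0x06,0x1b,0x1c] = c1 59 c1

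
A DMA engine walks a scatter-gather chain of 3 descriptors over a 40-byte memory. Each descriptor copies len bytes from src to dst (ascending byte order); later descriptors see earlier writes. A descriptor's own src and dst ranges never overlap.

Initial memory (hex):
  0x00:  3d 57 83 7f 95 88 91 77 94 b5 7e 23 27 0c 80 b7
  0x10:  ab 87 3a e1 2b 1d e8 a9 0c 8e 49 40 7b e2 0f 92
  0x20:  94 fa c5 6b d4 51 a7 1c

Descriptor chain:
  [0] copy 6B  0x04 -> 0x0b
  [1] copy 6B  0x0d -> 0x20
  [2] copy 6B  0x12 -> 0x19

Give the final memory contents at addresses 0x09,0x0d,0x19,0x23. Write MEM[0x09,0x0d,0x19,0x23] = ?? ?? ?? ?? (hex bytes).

  after D0: wrote 6B at 0x0b = 9588917794b5
  after D1: wrote 6B at 0x20 = 917794b5873a
  after D2: wrote 6B at 0x19 = 3ae12b1de8a9
query mem[0x09]=0xb5, mem[0x0d]=0x91, mem[0x19]=0x3a, mem[0x23]=0xb5

MEM[0x09,0x0d,0x19,0x23] = b5 91 3a b5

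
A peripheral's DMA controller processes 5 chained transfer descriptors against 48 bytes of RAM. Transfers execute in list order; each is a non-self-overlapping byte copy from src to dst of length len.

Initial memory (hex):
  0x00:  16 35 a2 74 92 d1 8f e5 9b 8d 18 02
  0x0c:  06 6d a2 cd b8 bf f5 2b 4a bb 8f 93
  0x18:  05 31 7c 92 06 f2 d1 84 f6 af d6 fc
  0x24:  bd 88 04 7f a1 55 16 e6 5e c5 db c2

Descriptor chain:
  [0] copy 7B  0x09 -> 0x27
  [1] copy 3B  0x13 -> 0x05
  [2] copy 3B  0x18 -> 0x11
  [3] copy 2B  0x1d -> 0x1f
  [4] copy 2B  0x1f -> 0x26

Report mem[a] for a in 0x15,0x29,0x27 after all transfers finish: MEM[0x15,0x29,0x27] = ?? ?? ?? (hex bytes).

D0: mem[0x27..0x2d] <- [8d 18 02 06 6d a2 cd]
D1: mem[0x05..0x07] <- [2b 4a bb]
D2: mem[0x11..0x13] <- [05 31 7c]
D3: mem[0x1f..0x20] <- [f2 d1]
D4: mem[0x26..0x27] <- [f2 d1]
query mem[0x15]=0xbb, mem[0x29]=0x02, mem[0x27]=0xd1

MEM[0x15,0x29,0x27] = bb 02 d1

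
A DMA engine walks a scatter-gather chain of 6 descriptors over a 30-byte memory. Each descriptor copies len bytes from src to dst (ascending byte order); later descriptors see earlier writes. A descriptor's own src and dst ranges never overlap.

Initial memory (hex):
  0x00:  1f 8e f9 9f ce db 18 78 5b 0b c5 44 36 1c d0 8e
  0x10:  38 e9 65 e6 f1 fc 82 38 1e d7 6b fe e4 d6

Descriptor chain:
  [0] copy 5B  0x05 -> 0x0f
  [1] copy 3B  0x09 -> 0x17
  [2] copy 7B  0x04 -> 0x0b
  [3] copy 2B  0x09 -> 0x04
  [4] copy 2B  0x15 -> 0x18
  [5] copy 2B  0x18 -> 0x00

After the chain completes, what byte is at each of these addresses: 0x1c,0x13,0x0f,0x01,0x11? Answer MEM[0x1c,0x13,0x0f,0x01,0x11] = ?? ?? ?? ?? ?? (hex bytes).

MEM[0x1c,0x13,0x0f,0x01,0x11] = e4 0b 5b 82 c5

[0] 0x05->0x0f len=5 : db 18 78 5b 0b
[1] 0x09->0x17 len=3 : 0b c5 44
[2] 0x04->0x0b len=7 : ce db 18 78 5b 0b c5
[3] 0x09->0x04 len=2 : 0b c5
[4] 0x15->0x18 len=2 : fc 82
[5] 0x18->0x00 len=2 : fc 82
query mem[0x1c]=0xe4, mem[0x13]=0x0b, mem[0x0f]=0x5b, mem[0x01]=0x82, mem[0x11]=0xc5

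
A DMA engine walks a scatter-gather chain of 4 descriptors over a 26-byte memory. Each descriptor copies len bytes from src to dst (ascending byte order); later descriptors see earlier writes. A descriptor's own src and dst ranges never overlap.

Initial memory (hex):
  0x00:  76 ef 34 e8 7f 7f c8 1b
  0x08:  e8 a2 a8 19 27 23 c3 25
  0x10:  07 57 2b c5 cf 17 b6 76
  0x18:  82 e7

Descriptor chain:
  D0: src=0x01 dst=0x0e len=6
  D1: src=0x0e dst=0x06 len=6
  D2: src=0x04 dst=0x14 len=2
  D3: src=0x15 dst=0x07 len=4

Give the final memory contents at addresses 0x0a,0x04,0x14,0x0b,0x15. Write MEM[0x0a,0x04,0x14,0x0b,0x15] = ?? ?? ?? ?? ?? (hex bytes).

D0: mem[0x0e..0x13] <- [ef 34 e8 7f 7f c8]
D1: mem[0x06..0x0b] <- [ef 34 e8 7f 7f c8]
D2: mem[0x14..0x15] <- [7f 7f]
D3: mem[0x07..0x0a] <- [7f b6 76 82]
query mem[0x0a]=0x82, mem[0x04]=0x7f, mem[0x14]=0x7f, mem[0x0b]=0xc8, mem[0x15]=0x7f

MEM[0x0a,0x04,0x14,0x0b,0x15] = 82 7f 7f c8 7f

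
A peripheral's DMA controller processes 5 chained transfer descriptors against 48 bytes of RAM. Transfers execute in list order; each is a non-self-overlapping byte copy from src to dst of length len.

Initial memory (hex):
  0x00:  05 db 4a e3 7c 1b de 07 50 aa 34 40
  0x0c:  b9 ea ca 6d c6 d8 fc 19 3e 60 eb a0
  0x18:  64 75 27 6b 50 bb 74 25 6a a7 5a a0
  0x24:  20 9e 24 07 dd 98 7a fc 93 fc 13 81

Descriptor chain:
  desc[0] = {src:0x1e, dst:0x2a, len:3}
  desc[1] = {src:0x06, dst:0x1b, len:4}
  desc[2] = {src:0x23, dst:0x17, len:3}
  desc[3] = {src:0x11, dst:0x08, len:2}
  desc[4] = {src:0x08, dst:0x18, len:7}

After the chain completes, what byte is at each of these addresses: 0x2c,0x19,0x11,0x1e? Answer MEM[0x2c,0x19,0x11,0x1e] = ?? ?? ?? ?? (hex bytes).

MEM[0x2c,0x19,0x11,0x1e] = 6a fc d8 ca

D0: mem[0x2a..0x2c] <- [74 25 6a]
D1: mem[0x1b..0x1e] <- [de 07 50 aa]
D2: mem[0x17..0x19] <- [a0 20 9e]
D3: mem[0x08..0x09] <- [d8 fc]
D4: mem[0x18..0x1e] <- [d8 fc 34 40 b9 ea ca]
query mem[0x2c]=0x6a, mem[0x19]=0xfc, mem[0x11]=0xd8, mem[0x1e]=0xca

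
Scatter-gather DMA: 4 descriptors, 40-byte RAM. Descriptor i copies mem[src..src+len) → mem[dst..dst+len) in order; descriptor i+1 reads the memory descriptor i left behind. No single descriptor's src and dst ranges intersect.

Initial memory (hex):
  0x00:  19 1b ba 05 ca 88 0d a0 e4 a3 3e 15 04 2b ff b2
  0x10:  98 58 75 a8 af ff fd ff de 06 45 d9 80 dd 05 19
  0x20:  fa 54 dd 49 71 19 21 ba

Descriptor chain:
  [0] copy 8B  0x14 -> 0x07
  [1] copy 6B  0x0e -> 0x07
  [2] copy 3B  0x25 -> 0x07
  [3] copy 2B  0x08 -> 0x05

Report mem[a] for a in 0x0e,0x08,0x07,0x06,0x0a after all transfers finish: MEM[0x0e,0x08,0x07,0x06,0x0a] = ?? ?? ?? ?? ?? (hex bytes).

MEM[0x0e,0x08,0x07,0x06,0x0a] = d9 21 19 ba 58

[0] 0x14->0x07 len=8 : af ff fd ff de 06 45 d9
[1] 0x0e->0x07 len=6 : d9 b2 98 58 75 a8
[2] 0x25->0x07 len=3 : 19 21 ba
[3] 0x08->0x05 len=2 : 21 ba
query mem[0x0e]=0xd9, mem[0x08]=0x21, mem[0x07]=0x19, mem[0x06]=0xba, mem[0x0a]=0x58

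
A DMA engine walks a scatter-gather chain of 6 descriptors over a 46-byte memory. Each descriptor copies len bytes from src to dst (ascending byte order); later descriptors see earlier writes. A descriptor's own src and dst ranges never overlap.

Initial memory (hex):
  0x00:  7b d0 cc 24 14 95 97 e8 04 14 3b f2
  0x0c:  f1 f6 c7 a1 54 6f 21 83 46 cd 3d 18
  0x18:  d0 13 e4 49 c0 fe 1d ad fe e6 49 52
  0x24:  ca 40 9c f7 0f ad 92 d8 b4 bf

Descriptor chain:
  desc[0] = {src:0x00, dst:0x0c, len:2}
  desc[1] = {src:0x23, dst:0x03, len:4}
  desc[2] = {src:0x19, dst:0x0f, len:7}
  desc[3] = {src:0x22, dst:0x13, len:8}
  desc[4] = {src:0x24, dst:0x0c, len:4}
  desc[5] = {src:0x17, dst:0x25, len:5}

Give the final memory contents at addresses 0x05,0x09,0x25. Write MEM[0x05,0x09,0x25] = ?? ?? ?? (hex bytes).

#0 dst[0x0c+2] := {0x7b,0xd0}
#1 dst[0x03+4] := {0x52,0xca,0x40,0x9c}
#2 dst[0x0f+7] := {0x13,0xe4,0x49,0xc0,0xfe,0x1d,0xad}
#3 dst[0x13+8] := {0x49,0x52,0xca,0x40,0x9c,0xf7,0x0f,0xad}
#4 dst[0x0c+4] := {0xca,0x40,0x9c,0xf7}
#5 dst[0x25+5] := {0x9c,0xf7,0x0f,0xad,0x49}
query mem[0x05]=0x40, mem[0x09]=0x14, mem[0x25]=0x9c

MEM[0x05,0x09,0x25] = 40 14 9c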